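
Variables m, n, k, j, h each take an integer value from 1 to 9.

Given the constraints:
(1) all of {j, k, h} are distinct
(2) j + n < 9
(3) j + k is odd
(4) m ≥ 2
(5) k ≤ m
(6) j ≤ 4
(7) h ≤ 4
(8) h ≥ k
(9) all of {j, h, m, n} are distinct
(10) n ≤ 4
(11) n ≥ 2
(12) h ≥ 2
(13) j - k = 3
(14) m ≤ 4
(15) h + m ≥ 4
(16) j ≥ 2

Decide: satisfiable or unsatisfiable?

Constraints 4, 6, 7, 10, 11, 12, 14, and 16 confine each of j, h, m, n to the 3 values {2, …, 4}.
Constraint 9 requires all 4 of them to be distinct, but only 3 values are available — impossible by the pigeonhole principle.

Unsatisfiable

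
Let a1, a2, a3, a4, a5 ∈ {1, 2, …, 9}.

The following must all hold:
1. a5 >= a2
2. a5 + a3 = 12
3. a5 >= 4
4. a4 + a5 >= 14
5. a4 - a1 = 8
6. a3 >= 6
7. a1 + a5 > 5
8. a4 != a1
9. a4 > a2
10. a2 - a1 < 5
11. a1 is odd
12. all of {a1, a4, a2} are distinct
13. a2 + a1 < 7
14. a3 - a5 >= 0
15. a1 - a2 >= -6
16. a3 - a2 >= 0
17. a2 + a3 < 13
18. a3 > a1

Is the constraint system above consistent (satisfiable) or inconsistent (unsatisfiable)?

One satisfying assignment is a1 = 1, a2 = 5, a3 = 7, a4 = 9, a5 = 5.
For the less obvious constraints — constraint 2: a5 + a3 = 12; constraint 4: a4 + a5 = 14 — and the others hold by inspection.

Satisfiable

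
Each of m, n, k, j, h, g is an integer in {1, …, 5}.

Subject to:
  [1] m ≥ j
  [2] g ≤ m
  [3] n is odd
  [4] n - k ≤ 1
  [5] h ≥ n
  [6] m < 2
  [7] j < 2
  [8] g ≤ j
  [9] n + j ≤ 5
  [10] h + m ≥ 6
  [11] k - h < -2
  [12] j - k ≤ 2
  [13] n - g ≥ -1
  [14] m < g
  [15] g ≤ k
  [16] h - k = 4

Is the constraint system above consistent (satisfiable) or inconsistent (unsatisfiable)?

Unsatisfiable

Constraints 1, 8, and 14 give j ≤ m, m < g, g ≤ j. Chaining: j ≤ m < g ≤ j, which forces j < j — impossible.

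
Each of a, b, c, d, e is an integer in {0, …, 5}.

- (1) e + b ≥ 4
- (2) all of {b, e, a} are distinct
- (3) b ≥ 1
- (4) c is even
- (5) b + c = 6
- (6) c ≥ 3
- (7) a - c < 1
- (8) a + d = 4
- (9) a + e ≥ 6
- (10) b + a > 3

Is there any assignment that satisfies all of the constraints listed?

Satisfiable

One satisfying assignment is a = 3, b = 2, c = 4, d = 1, e = 4.
For the less obvious constraints — constraint 1: e + b = 6; constraint 5: b + c = 6 — and the others hold by inspection.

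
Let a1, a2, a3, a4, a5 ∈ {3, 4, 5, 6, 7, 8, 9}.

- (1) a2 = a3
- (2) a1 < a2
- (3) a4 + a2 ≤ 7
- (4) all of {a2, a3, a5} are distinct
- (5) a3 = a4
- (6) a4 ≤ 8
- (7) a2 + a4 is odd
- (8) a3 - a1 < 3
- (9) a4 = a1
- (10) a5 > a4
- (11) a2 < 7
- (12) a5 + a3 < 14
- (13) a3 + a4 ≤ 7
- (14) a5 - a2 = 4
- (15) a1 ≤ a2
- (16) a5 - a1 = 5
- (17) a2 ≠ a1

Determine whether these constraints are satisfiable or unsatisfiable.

Unsatisfiable

From constraints 1, 5, and 9, a2 = a3 = a4 = a1, so a2 = a1. But constraint 17 says a2 ≠ a1. Contradiction.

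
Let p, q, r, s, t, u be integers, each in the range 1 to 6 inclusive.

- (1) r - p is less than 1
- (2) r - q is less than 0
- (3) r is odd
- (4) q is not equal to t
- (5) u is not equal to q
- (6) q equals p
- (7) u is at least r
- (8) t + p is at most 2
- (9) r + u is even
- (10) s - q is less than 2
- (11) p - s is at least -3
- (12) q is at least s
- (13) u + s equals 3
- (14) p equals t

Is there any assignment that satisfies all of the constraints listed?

From constraints 6 and 14, q = p = t, so q = t. But constraint 4 says q ≠ t. Contradiction.

Unsatisfiable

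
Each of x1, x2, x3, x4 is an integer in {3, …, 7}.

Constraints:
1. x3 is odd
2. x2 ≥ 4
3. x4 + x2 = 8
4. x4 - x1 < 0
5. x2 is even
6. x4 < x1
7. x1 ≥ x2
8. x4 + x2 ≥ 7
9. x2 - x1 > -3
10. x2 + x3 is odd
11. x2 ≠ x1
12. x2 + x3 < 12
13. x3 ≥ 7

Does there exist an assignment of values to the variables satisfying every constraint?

One satisfying assignment is x1 = 6, x2 = 4, x3 = 7, x4 = 4.
For the less obvious constraints — constraint 3: x4 + x2 = 8; constraint 4: x4 - x1 = -2; constraint 8: x4 + x2 = 8 — and the others hold by inspection.

Satisfiable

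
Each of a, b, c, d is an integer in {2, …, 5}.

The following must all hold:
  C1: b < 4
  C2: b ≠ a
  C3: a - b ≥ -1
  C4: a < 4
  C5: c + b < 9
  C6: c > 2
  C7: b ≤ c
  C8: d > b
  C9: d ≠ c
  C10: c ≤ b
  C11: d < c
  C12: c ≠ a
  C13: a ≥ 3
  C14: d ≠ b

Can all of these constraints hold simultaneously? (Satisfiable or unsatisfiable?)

Constraints 8, 10, and 11 give d < c, c ≤ b, b < d. Chaining: d < c ≤ b < d, which forces d < d — impossible.

Unsatisfiable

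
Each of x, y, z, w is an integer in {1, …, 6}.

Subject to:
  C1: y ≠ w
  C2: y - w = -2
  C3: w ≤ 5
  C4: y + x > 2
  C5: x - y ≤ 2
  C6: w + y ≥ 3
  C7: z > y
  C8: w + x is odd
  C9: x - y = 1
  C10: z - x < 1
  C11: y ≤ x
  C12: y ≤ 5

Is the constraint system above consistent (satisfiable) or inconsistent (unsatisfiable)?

One satisfying assignment is x = 3, y = 2, z = 3, w = 4.
For the less obvious constraints — constraint 2: y - w = -2; constraint 4: y + x = 5 — and the others hold by inspection.

Satisfiable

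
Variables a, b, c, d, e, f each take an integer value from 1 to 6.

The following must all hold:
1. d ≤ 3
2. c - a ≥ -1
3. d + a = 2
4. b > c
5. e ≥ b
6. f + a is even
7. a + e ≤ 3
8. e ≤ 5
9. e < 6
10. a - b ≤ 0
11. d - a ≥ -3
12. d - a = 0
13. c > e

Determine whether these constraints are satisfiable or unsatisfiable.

Constraints 4, 5, and 13 give e < c, c < b, b ≤ e. Chaining: e < c < b ≤ e, which forces e < e — impossible.

Unsatisfiable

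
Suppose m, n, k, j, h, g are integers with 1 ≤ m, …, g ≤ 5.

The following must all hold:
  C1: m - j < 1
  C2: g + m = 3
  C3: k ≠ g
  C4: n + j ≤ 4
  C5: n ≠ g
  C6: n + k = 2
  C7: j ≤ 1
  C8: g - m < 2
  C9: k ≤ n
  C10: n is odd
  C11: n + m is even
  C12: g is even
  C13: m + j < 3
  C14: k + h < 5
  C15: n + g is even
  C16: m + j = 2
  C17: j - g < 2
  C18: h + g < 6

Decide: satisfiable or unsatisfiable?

Constraint 10 makes n odd and constraint 12 makes g even, so n + g must be odd. Constraint 15 says n + g is even — contradiction.

Unsatisfiable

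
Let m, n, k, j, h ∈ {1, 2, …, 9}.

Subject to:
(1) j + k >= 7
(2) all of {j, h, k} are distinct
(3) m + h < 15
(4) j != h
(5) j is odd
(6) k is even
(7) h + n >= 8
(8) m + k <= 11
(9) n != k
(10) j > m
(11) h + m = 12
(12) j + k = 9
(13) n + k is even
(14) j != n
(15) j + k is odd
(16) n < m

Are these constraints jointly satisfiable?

One satisfying assignment is m = 6, n = 4, k = 2, j = 7, h = 6.
For the less obvious constraints — constraint 1: j + k = 9; constraint 3: m + h = 12; constraint 7: h + n = 10 — and the others hold by inspection.

Satisfiable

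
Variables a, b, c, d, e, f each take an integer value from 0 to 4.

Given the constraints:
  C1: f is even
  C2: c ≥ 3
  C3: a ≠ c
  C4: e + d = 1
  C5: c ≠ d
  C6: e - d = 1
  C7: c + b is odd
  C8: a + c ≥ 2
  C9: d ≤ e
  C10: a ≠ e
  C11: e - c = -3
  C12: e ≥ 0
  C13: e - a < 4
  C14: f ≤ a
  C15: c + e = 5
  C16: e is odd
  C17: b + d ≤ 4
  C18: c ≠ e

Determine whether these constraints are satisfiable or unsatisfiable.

Take a = 0, b = 1, c = 4, d = 0, e = 1, f = 0. Then constraint 4: e + d = 1; constraint 6: e - d = 1, and every other listed constraint is also met.

Satisfiable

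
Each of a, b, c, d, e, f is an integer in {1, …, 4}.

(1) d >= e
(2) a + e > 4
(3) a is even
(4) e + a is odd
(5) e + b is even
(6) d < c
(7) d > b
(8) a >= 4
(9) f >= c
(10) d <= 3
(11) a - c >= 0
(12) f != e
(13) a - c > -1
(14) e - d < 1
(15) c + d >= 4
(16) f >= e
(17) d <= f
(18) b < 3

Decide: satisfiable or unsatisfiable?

The assignment a = 4, b = 1, c = 4, d = 3, e = 1, f = 4 works:
  constraint 2 holds since a + e = 5.
  constraint 11 holds since a - c = 0.
The rest check out directly.

Satisfiable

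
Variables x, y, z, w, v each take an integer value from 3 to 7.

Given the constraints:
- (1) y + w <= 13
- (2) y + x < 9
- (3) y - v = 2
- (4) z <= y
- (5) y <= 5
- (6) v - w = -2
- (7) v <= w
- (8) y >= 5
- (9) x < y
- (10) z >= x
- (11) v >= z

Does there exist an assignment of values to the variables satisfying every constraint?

Take x = 3, y = 5, z = 3, w = 5, v = 3. Then constraint 1: y + w = 10; constraint 2: y + x = 8, and every other listed constraint is also met.

Satisfiable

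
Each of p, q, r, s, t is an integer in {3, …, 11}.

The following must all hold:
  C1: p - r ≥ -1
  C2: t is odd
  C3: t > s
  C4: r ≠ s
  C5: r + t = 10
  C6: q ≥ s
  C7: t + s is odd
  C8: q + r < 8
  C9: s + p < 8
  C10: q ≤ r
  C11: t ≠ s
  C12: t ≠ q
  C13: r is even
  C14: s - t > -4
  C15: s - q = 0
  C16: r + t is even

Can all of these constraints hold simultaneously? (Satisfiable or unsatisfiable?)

Constraint 13 makes r even and constraint 2 makes t odd, so r + t must be odd. Constraint 16 says r + t is even — contradiction.

Unsatisfiable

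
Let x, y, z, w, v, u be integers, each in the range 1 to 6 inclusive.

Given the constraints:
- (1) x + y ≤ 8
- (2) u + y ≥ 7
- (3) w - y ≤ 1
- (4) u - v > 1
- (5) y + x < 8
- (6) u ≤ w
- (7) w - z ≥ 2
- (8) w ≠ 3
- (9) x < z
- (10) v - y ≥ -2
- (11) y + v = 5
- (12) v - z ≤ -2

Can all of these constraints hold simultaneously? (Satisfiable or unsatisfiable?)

Unsatisfiable

Constraints 3, 7, 10, and 12 give y − w ≥ -1, w − z ≥ 2, z − v ≥ 2, v − y ≥ -2.
Adding all 4 inequalities: the left sides telescope to 0, and the right sides sum to (-1) + 2 + 2 + (-2) = 1. So 0 ≥ 1, which is false.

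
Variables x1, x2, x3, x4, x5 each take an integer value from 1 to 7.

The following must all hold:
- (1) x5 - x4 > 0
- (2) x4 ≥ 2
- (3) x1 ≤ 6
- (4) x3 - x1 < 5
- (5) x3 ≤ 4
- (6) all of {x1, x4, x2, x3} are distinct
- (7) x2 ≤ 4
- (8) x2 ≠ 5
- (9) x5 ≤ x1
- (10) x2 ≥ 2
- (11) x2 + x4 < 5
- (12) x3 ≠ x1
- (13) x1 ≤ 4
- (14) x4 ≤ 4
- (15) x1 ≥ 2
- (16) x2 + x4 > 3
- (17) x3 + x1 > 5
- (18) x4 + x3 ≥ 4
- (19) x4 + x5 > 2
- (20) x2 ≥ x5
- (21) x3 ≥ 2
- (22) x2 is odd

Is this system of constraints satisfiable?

Constraints 2, 5, 7, 10, 13, 14, 15, and 21 confine each of x1, x4, x2, x3 to the 3 values {2, …, 4}.
Constraint 6 requires all 4 of them to be distinct, but only 3 values are available — impossible by the pigeonhole principle.

Unsatisfiable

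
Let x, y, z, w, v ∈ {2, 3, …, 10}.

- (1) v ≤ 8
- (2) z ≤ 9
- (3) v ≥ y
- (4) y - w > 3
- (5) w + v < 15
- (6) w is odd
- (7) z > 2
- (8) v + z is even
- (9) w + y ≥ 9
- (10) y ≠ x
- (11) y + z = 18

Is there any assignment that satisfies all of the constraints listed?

Unsatisfiable

From constraints 1 and 3: y ≤ v ≤ 8. From constraint 2: z ≤ 9. Hence y + z ≤ 17. But constraint 11 requires y + z = 18, and 18 > 17. Contradiction.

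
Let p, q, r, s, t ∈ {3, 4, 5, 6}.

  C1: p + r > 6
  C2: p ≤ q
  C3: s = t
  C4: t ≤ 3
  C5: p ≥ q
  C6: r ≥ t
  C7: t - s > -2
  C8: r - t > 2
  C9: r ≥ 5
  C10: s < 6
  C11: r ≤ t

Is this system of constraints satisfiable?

Unsatisfiable

From constraints 9 and 11: t ≥ r and r ≥ 5, so t ≥ 5. From constraint 4: t ≤ 3. But 3 < 5, so no value of t works.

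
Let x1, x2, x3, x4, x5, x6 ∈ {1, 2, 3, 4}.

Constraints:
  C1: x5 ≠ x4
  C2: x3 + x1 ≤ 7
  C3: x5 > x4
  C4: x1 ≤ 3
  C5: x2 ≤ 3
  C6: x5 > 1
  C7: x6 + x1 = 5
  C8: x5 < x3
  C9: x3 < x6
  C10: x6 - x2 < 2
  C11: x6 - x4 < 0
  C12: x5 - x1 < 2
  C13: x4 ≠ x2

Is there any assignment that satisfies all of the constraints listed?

Unsatisfiable

Constraints 3, 8, 9, and 11 give x4 < x5, x5 < x3, x3 < x6, x6 < x4. Chaining: x4 < x5 < x3 < x6 < x4, which forces x4 < x4 — impossible.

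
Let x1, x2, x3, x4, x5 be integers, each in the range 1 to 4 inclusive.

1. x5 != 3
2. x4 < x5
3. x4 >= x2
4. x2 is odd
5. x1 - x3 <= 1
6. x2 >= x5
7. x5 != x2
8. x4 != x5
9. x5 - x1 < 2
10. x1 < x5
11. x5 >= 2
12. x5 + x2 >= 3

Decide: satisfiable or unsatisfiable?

Unsatisfiable

Constraints 2, 3, and 6 give x5 ≤ x2, x2 ≤ x4, x4 < x5. Chaining: x5 ≤ x2 ≤ x4 < x5, which forces x5 < x5 — impossible.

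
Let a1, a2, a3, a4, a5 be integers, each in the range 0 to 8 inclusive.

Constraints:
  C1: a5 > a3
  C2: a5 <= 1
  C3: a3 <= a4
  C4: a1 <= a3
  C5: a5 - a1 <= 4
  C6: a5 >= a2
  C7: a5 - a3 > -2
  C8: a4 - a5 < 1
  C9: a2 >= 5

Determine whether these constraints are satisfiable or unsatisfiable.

Unsatisfiable

From constraint 9: a2 ≥ 5. From constraints 2 and 6: a2 ≤ a5 and a5 ≤ 1, so a2 ≤ 1. But 1 < 5, so no value of a2 works.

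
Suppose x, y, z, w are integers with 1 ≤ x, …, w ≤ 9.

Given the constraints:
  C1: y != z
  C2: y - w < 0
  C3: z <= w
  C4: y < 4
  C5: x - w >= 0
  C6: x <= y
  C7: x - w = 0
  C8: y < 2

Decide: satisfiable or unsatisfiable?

Constraints 2, 5, and 6 give y < w, w ≤ x, x ≤ y. Chaining: y < w ≤ x ≤ y, which forces y < y — impossible.

Unsatisfiable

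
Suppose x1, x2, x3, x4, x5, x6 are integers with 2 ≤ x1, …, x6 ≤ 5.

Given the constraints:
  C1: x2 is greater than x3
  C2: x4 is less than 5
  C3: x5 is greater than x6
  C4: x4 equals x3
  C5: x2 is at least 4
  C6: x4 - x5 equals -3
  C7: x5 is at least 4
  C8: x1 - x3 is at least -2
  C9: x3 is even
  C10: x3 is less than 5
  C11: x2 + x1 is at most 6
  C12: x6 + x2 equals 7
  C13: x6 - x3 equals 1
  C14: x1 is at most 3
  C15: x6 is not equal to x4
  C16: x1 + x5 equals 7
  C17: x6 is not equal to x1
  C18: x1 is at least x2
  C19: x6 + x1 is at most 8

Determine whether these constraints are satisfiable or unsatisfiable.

From constraints 5 and 18: x1 ≥ x2 ≥ 4. From constraint 7: x5 ≥ 4. Hence x1 + x5 ≥ 8. But constraint 16 requires x1 + x5 = 7, and 7 < 8. Contradiction.

Unsatisfiable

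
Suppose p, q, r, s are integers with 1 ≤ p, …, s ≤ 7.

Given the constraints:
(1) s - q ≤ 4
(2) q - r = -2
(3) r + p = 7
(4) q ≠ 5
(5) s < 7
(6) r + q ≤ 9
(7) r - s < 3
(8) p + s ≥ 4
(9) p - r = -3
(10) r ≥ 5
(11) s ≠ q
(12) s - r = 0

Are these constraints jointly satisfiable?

Satisfiable

The assignment p = 2, q = 3, r = 5, s = 5 works:
  constraint 1 holds since s - q = 2.
  constraint 2 holds since q - r = -2.
  constraint 3 holds since r + p = 7.
The rest check out directly.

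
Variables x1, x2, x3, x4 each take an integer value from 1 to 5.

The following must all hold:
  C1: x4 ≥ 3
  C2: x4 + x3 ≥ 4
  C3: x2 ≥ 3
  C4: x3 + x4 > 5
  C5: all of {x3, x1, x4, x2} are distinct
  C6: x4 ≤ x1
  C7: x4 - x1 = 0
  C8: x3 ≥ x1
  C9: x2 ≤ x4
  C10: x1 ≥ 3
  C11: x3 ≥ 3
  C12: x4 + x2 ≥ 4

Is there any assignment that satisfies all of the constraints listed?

Constraints 1, 3, 10, and 11 confine each of x3, x1, x4, x2 to the 3 values {3, …, 5} (the domain already gives each ≤ 5).
Constraint 5 requires all 4 of them to be distinct, but only 3 values are available — impossible by the pigeonhole principle.

Unsatisfiable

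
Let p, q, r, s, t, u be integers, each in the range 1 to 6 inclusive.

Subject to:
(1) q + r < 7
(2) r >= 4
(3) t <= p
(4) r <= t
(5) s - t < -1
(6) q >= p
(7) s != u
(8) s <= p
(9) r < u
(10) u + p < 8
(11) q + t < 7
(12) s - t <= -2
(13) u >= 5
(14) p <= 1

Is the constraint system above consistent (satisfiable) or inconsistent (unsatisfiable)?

Unsatisfiable

From constraints 2 and 4: t ≥ r and r ≥ 4, so t ≥ 4. From constraints 3 and 14: t ≤ p and p ≤ 1, so t ≤ 1. But 1 < 4, so no value of t works.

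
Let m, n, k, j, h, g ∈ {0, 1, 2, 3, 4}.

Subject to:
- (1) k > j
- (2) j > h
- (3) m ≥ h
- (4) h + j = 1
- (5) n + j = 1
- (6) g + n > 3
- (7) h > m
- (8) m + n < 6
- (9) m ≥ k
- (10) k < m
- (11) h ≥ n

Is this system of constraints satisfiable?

Constraints 1, 2, 7, and 10 give k < m, m < h, h < j, j < k. Chaining: k < m < h < j < k, which forces k < k — impossible.

Unsatisfiable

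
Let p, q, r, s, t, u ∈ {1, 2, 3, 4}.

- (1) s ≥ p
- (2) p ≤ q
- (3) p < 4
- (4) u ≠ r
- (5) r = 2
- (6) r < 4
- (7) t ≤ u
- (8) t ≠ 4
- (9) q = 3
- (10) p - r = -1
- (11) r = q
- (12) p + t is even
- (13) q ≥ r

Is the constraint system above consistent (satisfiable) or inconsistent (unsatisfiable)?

Constraint 5 fixes r = 2 and constraint 9 fixes q = 3, but constraint 11 requires r = q. Since 2 ≠ 3, contradiction.

Unsatisfiable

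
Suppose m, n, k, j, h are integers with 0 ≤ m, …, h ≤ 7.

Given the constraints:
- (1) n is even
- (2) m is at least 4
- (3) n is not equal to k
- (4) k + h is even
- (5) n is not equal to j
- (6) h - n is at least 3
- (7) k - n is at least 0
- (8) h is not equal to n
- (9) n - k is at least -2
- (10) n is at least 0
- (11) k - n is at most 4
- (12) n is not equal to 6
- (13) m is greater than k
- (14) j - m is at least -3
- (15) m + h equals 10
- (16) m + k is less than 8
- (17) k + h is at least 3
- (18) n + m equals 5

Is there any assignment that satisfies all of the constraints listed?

Satisfiable

The assignment m = 5, n = 0, k = 1, j = 4, h = 5 works:
  constraint 6 holds since h - n = 5.
  constraint 7 holds since k - n = 1.
The rest check out directly.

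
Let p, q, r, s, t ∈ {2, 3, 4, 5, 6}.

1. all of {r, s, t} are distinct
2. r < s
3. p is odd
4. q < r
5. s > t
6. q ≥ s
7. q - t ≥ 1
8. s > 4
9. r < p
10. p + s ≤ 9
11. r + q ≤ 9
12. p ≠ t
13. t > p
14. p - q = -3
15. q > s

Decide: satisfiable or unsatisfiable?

Unsatisfiable

Constraints 4, 5, 9, 13, and 15 give r < p, p < t, t < s, s < q, q < r. Chaining: r < p < t < s < q < r, which forces r < r — impossible.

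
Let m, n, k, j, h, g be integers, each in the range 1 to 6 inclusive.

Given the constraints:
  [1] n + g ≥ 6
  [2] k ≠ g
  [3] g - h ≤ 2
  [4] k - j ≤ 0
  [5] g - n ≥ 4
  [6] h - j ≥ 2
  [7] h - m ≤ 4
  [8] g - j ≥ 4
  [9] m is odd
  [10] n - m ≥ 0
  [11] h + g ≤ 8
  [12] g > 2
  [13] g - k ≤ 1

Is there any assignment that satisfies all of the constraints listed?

Unsatisfiable

Constraints 4, 5, 6, 7, 10, and 13 give k − g ≥ -1, g − n ≥ 4, n − m ≥ 0, m − h ≥ -4, h − j ≥ 2, j − k ≥ 0.
Adding all 6 inequalities: the left sides telescope to 0, and the right sides sum to (-1) + 4 + 0 + (-4) + 2 + 0 = 1. So 0 ≥ 1, which is false.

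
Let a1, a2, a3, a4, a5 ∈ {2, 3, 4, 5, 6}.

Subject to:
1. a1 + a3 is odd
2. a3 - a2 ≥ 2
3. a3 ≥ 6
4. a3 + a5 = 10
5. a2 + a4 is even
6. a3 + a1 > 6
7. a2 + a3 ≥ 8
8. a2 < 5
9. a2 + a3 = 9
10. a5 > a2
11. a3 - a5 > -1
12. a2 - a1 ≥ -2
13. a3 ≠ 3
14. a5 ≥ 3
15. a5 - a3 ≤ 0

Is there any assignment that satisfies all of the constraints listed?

Satisfiable

The assignment a1 = 3, a2 = 3, a3 = 6, a4 = 5, a5 = 4 works:
  constraint 2 holds since a3 - a2 = 3.
  constraint 4 holds since a3 + a5 = 10.
The rest check out directly.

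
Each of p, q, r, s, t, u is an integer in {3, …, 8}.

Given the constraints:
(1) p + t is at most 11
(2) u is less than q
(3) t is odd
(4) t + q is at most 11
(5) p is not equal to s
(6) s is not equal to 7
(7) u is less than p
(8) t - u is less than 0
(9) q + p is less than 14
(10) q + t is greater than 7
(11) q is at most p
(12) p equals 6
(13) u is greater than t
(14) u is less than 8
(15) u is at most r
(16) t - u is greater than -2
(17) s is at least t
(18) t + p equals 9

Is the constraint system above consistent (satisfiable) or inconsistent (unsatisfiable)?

Try p = 6, q = 5, r = 8, s = 5, t = 3, u = 4.
Check constraint 1: p + t = 9; constraint 4: t + q = 8; constraint 8: t - u = -1. The remaining constraints are straightforward to verify.

Satisfiable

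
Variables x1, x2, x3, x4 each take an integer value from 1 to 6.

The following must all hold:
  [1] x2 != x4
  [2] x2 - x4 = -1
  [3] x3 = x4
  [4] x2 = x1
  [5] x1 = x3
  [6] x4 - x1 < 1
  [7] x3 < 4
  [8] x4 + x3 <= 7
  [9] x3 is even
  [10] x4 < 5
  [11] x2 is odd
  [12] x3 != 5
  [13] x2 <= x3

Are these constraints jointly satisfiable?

Unsatisfiable

From constraints 3, 4, and 5, x2 = x1 = x3 = x4, so x2 = x4. But constraint 1 says x2 ≠ x4. Contradiction.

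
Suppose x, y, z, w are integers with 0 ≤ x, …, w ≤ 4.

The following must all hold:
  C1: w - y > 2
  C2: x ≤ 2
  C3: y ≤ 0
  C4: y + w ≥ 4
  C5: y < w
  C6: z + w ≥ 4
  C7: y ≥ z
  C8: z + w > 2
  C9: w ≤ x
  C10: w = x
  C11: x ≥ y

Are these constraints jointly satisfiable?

From constraints 3 and 7: z ≤ y ≤ 0. From constraints 2 and 9: w ≤ x ≤ 2. Hence z + w ≤ 2. But constraint 6 requires z + w ≥ 4, and 4 > 2. Contradiction.

Unsatisfiable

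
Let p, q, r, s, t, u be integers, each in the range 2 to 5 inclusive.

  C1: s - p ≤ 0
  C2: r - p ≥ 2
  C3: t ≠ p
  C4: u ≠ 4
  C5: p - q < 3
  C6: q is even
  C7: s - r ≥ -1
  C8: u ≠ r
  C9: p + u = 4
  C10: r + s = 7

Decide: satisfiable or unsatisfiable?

Unsatisfiable

Constraints 1, 2, and 7 give r − p ≥ 2, p − s ≥ 0, s − r ≥ -1.
Adding all 3 inequalities: the left sides telescope to 0, and the right sides sum to 2 + 0 + (-1) = 1. So 0 ≥ 1, which is false.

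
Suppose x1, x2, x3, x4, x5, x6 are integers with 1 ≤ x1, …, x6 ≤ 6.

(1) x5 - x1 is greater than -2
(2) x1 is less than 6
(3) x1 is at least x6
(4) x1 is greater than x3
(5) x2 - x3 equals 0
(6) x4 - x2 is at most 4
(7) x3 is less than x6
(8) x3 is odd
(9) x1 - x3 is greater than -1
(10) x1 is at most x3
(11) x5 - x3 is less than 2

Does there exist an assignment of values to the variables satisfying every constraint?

Constraints 3, 7, and 10 give x1 ≤ x3, x3 < x6, x6 ≤ x1. Chaining: x1 ≤ x3 < x6 ≤ x1, which forces x1 < x1 — impossible.

Unsatisfiable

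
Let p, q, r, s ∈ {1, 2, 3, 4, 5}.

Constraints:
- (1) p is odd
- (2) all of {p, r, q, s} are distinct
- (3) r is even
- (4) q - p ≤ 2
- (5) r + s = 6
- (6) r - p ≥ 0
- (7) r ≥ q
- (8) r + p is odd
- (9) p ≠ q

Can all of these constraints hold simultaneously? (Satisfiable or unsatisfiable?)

One satisfying assignment is p = 1, q = 3, r = 4, s = 2.
For the less obvious constraints — constraint 4: q - p = 2; constraint 5: r + s = 6 — and the others hold by inspection.

Satisfiable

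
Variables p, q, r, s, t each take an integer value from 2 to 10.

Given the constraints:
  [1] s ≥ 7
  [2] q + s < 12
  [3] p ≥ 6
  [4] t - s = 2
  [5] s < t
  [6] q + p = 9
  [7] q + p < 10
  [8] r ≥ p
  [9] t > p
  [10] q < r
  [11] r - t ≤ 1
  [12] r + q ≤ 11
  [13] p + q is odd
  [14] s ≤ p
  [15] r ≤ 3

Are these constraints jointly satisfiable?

From constraints 1 and 14: p ≥ s and s ≥ 7, so p ≥ 7. From constraints 8 and 15: p ≤ r and r ≤ 3, so p ≤ 3. But 3 < 7, so no value of p works.

Unsatisfiable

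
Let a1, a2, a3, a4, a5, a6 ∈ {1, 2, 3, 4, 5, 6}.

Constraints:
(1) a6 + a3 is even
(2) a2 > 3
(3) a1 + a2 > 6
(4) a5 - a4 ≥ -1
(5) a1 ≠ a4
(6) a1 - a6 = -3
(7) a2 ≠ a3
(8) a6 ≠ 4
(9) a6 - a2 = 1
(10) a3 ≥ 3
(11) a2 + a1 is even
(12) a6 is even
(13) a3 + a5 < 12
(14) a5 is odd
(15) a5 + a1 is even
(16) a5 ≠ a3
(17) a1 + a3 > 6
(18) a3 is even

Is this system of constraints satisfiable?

Setting (a1, a2, a3, a4, a5, a6) = (3, 5, 6, 5, 5, 6) satisfies everything: constraint 3: a1 + a2 = 8; constraint 4: a5 - a4 = 0, and the others follow.

Satisfiable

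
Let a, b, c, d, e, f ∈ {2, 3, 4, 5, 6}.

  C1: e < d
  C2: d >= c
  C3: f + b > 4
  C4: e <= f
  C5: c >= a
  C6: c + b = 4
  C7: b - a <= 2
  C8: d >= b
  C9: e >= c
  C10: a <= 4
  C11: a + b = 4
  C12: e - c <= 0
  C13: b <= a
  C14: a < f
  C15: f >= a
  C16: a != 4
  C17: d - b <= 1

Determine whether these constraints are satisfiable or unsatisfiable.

Setting (a, b, c, d, e, f) = (2, 2, 2, 3, 2, 3) satisfies everything: constraint 3: f + b = 5; constraint 6: c + b = 4; constraint 7: b - a = 0, and the others follow.

Satisfiable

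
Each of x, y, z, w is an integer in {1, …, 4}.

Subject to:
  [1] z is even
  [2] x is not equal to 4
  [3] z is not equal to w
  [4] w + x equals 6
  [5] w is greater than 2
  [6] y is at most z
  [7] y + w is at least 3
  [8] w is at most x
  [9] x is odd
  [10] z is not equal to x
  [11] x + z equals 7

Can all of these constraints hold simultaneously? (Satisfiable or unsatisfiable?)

Satisfiable

One satisfying assignment is x = 3, y = 1, z = 4, w = 3.
For the less obvious constraints — constraint 4: w + x = 6; constraint 7: y + w = 4 — and the others hold by inspection.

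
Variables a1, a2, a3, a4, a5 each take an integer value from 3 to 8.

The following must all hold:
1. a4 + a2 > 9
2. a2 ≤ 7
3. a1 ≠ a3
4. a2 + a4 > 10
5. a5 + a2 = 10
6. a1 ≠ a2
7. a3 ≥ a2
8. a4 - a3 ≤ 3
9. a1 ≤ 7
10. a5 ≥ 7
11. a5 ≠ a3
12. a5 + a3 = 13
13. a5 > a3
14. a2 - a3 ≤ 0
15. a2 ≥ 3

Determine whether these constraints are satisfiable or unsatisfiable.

The assignment a1 = 7, a2 = 3, a3 = 6, a4 = 8, a5 = 7 works:
  constraint 1 holds since a4 + a2 = 11.
  constraint 4 holds since a2 + a4 = 11.
The rest check out directly.

Satisfiable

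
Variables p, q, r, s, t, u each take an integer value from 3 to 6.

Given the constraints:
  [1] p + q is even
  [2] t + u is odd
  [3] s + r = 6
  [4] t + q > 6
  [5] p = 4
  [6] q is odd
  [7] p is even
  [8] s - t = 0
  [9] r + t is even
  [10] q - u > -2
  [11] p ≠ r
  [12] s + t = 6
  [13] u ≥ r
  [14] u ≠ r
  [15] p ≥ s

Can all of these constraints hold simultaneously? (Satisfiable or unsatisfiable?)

Unsatisfiable

Constraint 7 makes p even and constraint 6 makes q odd, so p + q must be odd. Constraint 1 says p + q is even — contradiction.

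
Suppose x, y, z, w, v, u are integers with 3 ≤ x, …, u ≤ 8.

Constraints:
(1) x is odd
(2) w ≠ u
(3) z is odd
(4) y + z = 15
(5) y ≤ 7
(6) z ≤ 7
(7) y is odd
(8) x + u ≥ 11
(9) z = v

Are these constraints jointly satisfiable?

Unsatisfiable

From constraint 5: y ≤ 7. From constraint 6: z ≤ 7. Hence y + z ≤ 14. But constraint 4 requires y + z = 15, and 15 > 14. Contradiction.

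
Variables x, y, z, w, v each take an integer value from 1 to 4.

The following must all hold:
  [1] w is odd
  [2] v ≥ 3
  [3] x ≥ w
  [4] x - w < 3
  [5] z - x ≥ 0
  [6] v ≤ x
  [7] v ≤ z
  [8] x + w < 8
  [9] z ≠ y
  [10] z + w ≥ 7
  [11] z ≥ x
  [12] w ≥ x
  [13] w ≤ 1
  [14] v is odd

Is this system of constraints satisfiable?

From constraints 2 and 6: x ≥ v and v ≥ 3, so x ≥ 3. From constraints 12 and 13: x ≤ w and w ≤ 1, so x ≤ 1. But 1 < 3, so no value of x works.

Unsatisfiable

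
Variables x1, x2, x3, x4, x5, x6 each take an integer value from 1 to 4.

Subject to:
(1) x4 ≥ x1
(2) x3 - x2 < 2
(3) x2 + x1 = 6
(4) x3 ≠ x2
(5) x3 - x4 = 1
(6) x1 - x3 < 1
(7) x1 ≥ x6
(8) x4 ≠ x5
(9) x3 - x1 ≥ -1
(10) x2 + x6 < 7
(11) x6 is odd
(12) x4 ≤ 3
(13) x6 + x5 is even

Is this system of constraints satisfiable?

Take x1 = 2, x2 = 4, x3 = 3, x4 = 2, x5 = 1, x6 = 1. Then constraint 2: x3 - x2 = -1; constraint 3: x2 + x1 = 6; constraint 5: x3 - x4 = 1, and every other listed constraint is also met.

Satisfiable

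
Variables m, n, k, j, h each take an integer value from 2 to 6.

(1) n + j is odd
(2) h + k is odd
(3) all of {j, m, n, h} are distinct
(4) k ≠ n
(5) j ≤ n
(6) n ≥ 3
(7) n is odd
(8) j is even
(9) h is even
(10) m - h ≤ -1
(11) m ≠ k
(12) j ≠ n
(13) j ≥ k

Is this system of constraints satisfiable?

Satisfiable

Try m = 2, n = 5, k = 3, j = 4, h = 6.
Check constraint 3: values 4, 2, 5, 6 are distinct; constraint 10: m - h = -4. The remaining constraints are straightforward to verify.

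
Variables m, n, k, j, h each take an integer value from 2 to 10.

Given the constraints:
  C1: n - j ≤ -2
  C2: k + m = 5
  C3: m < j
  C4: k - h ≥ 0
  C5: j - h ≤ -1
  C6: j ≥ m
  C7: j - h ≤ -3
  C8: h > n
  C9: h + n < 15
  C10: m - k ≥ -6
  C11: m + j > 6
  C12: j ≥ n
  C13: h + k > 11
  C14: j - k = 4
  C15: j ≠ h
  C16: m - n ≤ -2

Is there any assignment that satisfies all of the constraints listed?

Unsatisfiable

Constraints 1, 4, 7, 10, and 16 give h − j ≥ 3, j − n ≥ 2, n − m ≥ 2, m − k ≥ -6, k − h ≥ 0.
Adding all 5 inequalities: the left sides telescope to 0, and the right sides sum to 3 + 2 + 2 + (-6) + 0 = 1. So 0 ≥ 1, which is false.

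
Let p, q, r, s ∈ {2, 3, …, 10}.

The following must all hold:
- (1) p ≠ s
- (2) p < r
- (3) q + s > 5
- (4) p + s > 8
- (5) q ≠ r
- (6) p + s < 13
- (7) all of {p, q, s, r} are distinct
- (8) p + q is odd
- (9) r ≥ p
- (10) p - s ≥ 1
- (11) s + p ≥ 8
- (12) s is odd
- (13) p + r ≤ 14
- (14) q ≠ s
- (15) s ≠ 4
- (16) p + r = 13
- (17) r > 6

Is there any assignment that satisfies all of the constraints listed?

Take p = 6, q = 3, r = 7, s = 5. Then constraint 3: q + s = 8; constraint 4: p + s = 11; constraint 6: p + s = 11, and every other listed constraint is also met.

Satisfiable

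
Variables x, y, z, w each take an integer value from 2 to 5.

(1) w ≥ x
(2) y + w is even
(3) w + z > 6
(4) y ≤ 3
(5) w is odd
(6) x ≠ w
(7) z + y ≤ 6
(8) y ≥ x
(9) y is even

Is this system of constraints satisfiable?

Unsatisfiable

Constraint 9 makes y even and constraint 5 makes w odd, so y + w must be odd. Constraint 2 says y + w is even — contradiction.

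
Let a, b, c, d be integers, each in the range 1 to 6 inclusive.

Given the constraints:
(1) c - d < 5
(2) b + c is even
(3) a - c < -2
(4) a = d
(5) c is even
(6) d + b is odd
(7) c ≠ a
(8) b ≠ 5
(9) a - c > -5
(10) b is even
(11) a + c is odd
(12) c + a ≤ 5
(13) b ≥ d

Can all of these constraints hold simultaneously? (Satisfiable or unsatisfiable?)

One satisfying assignment is a = 1, b = 4, c = 4, d = 1.
For the less obvious constraints — constraint 1: c - d = 3; constraint 3: a - c = -3; constraint 9: a - c = -3 — and the others hold by inspection.

Satisfiable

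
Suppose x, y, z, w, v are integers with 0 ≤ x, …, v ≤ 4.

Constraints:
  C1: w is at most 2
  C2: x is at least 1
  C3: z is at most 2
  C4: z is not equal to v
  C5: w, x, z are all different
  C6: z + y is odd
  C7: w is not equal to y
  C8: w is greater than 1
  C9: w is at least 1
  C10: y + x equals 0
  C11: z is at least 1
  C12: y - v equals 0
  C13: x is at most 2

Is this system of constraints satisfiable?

Unsatisfiable

Constraints 1, 2, 3, 9, 11, and 13 confine each of w, x, z to the 2 values {1, 2}.
Constraint 5 requires all 3 of them to be distinct, but only 2 values are available — impossible by the pigeonhole principle.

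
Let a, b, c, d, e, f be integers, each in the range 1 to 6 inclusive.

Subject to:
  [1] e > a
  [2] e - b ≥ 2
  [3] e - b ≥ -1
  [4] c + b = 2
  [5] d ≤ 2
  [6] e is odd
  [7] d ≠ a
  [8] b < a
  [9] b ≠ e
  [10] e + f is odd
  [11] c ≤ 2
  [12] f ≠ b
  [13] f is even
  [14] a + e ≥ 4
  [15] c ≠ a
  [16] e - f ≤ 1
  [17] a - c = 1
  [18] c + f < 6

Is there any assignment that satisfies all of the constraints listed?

Take a = 2, b = 1, c = 1, d = 1, e = 3, f = 2. Then constraint 2: e - b = 2; constraint 3: e - b = 2; constraint 4: c + b = 2, and every other listed constraint is also met.

Satisfiable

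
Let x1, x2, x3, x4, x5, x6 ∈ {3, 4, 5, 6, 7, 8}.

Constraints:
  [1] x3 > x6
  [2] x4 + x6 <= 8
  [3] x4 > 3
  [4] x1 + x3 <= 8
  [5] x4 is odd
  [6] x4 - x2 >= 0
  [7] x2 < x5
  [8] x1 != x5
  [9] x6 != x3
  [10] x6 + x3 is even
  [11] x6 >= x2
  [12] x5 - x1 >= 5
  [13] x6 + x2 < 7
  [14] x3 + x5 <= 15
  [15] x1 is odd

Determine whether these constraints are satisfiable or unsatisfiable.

Try x1 = 3, x2 = 3, x3 = 5, x4 = 5, x5 = 8, x6 = 3.
Check constraint 2: x4 + x6 = 8; constraint 4: x1 + x3 = 8. The remaining constraints are straightforward to verify.

Satisfiable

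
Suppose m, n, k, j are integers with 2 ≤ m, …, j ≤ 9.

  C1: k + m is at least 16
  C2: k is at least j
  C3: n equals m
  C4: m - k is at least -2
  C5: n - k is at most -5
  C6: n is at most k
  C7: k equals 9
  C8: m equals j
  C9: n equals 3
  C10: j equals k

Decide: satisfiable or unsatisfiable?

Constraint 9 fixes n = 3 and constraint 7 fixes k = 9. Constraints 3, 8, and 10 give n = m = j = k, so n = k. But 3 ≠ 9 — contradiction.

Unsatisfiable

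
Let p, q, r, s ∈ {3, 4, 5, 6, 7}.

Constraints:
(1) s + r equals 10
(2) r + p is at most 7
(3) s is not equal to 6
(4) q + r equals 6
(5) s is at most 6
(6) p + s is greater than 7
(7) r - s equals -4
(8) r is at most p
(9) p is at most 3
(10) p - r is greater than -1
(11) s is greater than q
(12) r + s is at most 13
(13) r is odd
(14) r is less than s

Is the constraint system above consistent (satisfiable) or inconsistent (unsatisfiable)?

Unsatisfiable

From constraint 5: s ≤ 6. From constraints 8 and 9: r ≤ p ≤ 3. Hence s + r ≤ 9. But constraint 1 requires s + r = 10, and 10 > 9. Contradiction.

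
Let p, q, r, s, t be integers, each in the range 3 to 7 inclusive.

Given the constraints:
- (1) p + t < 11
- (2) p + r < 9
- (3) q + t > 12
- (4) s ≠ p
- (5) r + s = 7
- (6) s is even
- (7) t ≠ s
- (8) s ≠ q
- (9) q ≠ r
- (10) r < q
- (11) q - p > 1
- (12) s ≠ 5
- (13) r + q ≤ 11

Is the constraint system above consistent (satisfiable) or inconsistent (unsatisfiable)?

Satisfiable

One satisfying assignment is p = 3, q = 7, r = 3, s = 4, t = 7.
For the less obvious constraints — constraint 1: p + t = 10; constraint 2: p + r = 6; constraint 3: q + t = 14 — and the others hold by inspection.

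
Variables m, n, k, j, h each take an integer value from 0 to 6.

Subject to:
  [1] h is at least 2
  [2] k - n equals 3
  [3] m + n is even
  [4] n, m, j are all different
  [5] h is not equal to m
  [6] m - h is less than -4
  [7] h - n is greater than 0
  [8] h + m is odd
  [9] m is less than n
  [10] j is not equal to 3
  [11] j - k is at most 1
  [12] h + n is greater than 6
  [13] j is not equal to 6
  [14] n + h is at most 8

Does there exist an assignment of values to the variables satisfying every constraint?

The assignment m = 0, n = 2, k = 5, j = 4, h = 5 works:
  constraint 2 holds since k - n = 3.
  constraint 6 holds since m - h = -5.
  constraint 7 holds since h - n = 3.
The rest check out directly.

Satisfiable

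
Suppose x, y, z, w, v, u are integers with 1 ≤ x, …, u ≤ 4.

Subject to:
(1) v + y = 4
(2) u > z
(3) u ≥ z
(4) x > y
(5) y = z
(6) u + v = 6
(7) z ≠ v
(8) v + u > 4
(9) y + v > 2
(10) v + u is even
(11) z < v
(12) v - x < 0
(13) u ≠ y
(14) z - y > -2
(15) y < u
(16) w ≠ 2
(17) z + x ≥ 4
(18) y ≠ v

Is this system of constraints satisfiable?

Setting (x, y, z, w, v, u) = (4, 1, 1, 4, 3, 3) satisfies everything: constraint 1: v + y = 4; constraint 6: u + v = 6, and the others follow.

Satisfiable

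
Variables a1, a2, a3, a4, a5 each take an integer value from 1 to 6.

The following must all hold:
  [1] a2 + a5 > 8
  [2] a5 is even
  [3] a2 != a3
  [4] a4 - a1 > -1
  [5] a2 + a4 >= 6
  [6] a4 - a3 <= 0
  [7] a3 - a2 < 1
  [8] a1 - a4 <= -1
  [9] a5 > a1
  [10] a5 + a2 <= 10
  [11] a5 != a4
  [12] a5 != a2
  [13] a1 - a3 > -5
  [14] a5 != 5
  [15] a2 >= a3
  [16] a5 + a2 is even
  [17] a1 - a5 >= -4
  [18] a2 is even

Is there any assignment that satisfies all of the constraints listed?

Setting (a1, a2, a3, a4, a5) = (1, 6, 4, 2, 4) satisfies everything: constraint 1: a2 + a5 = 10; constraint 4: a4 - a1 = 1; constraint 5: a2 + a4 = 8, and the others follow.

Satisfiable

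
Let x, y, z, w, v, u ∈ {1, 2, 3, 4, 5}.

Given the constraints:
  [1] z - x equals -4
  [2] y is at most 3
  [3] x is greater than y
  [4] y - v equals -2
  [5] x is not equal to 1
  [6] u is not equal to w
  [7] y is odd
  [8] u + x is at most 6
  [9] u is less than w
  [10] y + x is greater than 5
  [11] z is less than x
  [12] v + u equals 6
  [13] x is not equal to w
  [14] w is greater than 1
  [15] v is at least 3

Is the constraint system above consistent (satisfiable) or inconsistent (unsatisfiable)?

The assignment x = 5, y = 3, z = 1, w = 3, v = 5, u = 1 works:
  constraint 1 holds since z - x = -4.
  constraint 4 holds since y - v = -2.
The rest check out directly.

Satisfiable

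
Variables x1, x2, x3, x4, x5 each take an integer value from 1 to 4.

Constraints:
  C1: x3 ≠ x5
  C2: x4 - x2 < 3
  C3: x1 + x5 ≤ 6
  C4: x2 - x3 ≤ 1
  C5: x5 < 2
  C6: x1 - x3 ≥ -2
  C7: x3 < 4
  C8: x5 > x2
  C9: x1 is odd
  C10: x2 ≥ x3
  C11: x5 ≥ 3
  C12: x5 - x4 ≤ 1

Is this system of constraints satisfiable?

Unsatisfiable

From constraint 11: x5 ≥ 3. From constraint 5: x5 ≤ 1. But 1 < 3, so no value of x5 works.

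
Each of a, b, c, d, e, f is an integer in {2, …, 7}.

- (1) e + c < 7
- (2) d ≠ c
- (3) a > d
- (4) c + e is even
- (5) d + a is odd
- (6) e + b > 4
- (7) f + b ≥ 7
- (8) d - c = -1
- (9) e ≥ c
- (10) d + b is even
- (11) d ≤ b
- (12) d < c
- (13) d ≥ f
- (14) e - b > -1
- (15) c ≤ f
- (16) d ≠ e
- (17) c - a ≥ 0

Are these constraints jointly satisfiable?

Constraints 3, 13, 15, and 17 give a ≤ c, c ≤ f, f ≤ d, d < a. Chaining: a ≤ c ≤ f ≤ d < a, which forces a < a — impossible.

Unsatisfiable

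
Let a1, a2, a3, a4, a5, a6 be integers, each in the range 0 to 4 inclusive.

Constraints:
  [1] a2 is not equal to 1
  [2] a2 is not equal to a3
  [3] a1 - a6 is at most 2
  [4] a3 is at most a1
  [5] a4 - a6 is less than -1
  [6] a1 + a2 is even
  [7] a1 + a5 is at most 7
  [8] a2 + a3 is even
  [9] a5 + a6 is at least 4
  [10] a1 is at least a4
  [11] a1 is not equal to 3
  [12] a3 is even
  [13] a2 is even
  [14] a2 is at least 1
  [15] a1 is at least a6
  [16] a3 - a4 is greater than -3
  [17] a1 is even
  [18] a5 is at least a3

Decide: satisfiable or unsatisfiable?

Setting (a1, a2, a3, a4, a5, a6) = (4, 2, 0, 0, 2, 2) satisfies everything: constraint 3: a1 - a6 = 2; constraint 5: a4 - a6 = -2; constraint 7: a1 + a5 = 6, and the others follow.

Satisfiable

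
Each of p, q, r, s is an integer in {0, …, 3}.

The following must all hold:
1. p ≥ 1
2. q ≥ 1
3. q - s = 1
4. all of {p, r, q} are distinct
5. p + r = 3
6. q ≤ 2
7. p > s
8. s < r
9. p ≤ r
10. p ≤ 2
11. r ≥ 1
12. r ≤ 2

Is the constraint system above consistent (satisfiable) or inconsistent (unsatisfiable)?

Constraints 1, 2, 6, 10, 11, and 12 confine each of p, r, q to the 2 values {1, 2}.
Constraint 4 requires all 3 of them to be distinct, but only 2 values are available — impossible by the pigeonhole principle.

Unsatisfiable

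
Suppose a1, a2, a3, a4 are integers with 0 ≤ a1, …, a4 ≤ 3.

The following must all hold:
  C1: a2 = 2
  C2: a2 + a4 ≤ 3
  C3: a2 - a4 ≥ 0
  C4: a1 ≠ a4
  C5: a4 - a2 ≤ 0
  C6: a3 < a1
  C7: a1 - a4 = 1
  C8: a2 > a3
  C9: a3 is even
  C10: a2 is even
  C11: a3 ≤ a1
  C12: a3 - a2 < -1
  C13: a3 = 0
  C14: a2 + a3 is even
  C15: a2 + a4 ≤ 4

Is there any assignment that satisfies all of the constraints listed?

The assignment a1 = 1, a2 = 2, a3 = 0, a4 = 0 works:
  constraint 2 holds since a2 + a4 = 2.
  constraint 3 holds since a2 - a4 = 2.
The rest check out directly.

Satisfiable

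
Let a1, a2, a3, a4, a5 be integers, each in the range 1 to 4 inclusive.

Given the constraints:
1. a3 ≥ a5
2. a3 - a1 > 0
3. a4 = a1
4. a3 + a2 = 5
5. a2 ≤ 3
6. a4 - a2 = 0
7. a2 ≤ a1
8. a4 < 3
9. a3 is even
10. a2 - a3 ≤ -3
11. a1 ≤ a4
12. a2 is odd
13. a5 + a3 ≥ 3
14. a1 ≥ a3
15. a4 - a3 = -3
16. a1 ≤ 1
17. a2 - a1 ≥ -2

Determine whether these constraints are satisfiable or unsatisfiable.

Unsatisfiable

From constraints 14 and 16: a3 ≤ a1 ≤ 1. From constraint 5: a2 ≤ 3. Hence a3 + a2 ≤ 4. But constraint 4 requires a3 + a2 = 5, and 5 > 4. Contradiction.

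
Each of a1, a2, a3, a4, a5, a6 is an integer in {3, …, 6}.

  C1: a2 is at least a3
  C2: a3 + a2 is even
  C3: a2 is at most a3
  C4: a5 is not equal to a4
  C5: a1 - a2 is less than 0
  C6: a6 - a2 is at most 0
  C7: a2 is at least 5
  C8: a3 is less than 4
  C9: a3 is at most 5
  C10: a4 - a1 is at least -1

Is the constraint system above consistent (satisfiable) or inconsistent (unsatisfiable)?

From constraints 3 and 7: a3 ≥ a2 and a2 ≥ 5, so a3 ≥ 5. From constraint 8: a3 ≤ 3. But 3 < 5, so no value of a3 works.

Unsatisfiable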